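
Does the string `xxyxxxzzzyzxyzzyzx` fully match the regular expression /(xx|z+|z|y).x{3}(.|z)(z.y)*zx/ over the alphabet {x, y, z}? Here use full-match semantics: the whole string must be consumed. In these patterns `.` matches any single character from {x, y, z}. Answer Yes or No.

Yes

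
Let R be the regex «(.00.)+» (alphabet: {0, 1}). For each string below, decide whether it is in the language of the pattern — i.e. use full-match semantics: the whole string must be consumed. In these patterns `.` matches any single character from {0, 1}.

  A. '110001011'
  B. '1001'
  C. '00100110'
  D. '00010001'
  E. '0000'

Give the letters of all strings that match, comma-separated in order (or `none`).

B, D, E

A. '110001011' → no match
B. '1001' → match
C. '00100110' → no match
D. '00010001' → match
E. '0000' → match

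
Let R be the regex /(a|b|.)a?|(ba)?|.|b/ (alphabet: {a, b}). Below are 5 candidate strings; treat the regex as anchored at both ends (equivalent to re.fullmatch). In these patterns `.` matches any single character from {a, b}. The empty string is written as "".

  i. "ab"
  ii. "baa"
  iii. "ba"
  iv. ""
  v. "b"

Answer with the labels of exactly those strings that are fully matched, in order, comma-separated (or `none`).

i → no match
ii → no match
iii → match
iv → match
v → match

iii, iv, v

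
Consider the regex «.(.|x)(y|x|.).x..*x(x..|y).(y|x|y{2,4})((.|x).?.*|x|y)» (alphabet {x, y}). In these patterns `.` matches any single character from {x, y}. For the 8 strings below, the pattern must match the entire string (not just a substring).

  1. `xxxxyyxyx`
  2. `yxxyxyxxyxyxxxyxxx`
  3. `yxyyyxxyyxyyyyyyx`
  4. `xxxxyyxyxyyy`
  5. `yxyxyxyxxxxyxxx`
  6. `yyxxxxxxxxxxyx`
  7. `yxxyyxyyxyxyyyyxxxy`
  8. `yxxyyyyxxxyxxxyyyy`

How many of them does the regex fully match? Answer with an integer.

1. `xxxxyyxyx` → no match
2 → match
3 → no match
4. `xxxxyyxyxyyy` → no match
5 → no match
6 → match
7 → no match
8 → no match
Total matched: 2

2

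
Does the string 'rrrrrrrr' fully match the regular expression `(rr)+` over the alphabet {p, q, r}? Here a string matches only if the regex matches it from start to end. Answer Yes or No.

Yes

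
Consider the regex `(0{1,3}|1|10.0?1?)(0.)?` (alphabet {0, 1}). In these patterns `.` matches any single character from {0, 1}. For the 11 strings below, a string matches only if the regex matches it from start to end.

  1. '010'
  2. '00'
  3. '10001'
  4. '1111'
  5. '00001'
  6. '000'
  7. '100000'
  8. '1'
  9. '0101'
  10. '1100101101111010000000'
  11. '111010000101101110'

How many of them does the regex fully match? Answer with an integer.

6

1 → no match
2 → match
3 → match
4 → no match
5 → match
6 → match
7 → match
8 → match
9 → no match
10 → no match
11 → no match
Total matched: 6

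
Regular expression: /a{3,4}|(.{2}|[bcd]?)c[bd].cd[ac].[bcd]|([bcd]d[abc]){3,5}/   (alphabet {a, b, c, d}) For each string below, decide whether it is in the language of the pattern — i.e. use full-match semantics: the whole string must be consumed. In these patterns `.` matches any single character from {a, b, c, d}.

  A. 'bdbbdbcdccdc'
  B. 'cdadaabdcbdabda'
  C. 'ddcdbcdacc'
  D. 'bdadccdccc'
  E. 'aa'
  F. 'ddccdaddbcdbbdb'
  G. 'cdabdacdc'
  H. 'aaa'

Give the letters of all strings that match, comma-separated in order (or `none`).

A, C, F, G, H

A → match
B → no match
C → match
D → no match
E → no match
F → match
G → match
H → match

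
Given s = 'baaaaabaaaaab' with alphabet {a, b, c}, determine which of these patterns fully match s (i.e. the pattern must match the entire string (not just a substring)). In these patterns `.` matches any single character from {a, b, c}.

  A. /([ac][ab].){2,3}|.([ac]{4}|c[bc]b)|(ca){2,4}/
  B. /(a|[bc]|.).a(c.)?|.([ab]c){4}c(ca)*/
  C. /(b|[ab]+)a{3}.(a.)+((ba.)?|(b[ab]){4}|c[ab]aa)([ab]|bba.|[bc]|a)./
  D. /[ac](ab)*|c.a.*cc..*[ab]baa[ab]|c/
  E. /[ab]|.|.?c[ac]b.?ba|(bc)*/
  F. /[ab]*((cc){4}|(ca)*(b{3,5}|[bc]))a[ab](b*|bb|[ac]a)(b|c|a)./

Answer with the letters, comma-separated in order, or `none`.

A → no match
B → no match
C → match
D → no match
E → no match
F → match

C, F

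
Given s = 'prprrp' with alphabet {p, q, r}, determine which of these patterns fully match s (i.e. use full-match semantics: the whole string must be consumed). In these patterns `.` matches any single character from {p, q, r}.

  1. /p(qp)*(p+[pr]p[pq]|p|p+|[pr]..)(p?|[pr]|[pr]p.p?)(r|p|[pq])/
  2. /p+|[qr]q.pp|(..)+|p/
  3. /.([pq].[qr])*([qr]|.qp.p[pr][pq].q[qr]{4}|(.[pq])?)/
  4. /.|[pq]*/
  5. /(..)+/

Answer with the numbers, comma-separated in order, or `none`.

1 → match
2 → match
3 → no match
4 → no match
5 → match

1, 2, 5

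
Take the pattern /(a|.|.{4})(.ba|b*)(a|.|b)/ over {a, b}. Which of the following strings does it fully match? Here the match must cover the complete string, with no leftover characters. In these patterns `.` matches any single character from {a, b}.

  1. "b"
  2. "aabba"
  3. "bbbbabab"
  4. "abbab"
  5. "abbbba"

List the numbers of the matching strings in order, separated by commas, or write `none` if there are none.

2, 3, 4, 5

1. "b" → no match
2. "aabba" → match
3. "bbbbabab" → match
4. "abbab" → match
5. "abbbba" → match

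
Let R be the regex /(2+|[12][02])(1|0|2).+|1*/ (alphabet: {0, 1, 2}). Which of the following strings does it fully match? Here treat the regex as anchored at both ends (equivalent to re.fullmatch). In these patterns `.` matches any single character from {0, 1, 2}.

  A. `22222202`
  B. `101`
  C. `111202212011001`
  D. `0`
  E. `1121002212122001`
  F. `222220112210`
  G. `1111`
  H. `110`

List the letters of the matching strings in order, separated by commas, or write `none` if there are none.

A, F, G

A → match
B → no match
C → no match
D → no match
E → no match
F → match
G → match
H → no match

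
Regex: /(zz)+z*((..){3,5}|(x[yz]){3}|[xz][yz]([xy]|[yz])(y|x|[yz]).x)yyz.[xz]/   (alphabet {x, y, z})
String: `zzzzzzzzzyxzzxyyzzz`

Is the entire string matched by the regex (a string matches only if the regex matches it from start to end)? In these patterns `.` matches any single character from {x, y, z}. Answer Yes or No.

Yes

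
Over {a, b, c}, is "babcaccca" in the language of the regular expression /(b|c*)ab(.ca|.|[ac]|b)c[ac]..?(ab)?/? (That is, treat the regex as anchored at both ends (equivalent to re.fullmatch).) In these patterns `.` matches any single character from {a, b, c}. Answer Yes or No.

No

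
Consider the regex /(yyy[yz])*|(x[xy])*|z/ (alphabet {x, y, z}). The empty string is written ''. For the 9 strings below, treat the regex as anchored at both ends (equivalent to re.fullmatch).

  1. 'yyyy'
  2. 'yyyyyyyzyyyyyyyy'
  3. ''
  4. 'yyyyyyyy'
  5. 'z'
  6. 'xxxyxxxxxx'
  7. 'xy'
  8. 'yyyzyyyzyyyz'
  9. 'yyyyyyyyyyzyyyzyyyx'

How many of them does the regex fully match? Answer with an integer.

8

1 → match
2 → match
3 → match
4 → match
5 → match
6 → match
7 → match
8 → match
9 → no match
Total matched: 8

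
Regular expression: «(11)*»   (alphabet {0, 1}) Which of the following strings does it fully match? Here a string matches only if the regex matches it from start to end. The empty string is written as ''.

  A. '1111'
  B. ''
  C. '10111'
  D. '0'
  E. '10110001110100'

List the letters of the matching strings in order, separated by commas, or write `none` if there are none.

A → match
B → match
C → no match
D → no match
E → no match

A, B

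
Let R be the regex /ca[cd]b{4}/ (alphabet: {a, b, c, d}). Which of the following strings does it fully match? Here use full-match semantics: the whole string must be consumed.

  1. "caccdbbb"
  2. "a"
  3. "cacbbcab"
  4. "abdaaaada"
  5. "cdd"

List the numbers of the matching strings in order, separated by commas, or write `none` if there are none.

1. "caccdbbb" → no match
2. "a" → no match — must start with "ca"
3. "cacbbcab" → no match
4. "abdaaaada" → no match — must start with "ca"
5. "cdd" → no match — must start with "ca"

none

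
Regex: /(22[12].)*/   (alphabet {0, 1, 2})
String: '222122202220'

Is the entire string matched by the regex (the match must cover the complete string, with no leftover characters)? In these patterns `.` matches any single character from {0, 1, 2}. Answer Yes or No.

Yes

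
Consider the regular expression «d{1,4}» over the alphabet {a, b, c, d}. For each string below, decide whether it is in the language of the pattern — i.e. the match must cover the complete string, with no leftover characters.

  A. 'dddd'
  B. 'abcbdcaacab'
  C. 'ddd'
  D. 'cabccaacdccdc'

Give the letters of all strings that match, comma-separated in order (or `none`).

A, C

A → match
B → no match — must start with 'd'
C → match
D → no match — must start with 'd'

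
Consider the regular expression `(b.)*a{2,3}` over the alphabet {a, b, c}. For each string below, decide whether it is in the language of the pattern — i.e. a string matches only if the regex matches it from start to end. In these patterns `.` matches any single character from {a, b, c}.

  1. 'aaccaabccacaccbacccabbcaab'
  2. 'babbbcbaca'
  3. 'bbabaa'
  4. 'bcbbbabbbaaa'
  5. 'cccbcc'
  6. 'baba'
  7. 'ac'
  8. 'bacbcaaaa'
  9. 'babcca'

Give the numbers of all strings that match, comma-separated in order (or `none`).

1 → no match — must end with 'a'
2 → no match
3 → no match
4 → match
5 → no match — must end with 'a'
6 → no match
7 → no match — must end with 'a'
8 → no match
9 → no match

4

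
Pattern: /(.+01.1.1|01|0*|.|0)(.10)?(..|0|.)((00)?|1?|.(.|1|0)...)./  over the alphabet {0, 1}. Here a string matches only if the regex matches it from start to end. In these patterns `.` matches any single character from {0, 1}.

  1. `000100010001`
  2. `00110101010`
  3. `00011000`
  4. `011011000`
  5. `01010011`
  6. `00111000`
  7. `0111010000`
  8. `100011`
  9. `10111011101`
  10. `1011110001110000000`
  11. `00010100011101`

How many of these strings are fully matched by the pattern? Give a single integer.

1 → match
2 → no match
3 → match
4 → match
5 → match
6 → match
7 → match
8 → no match
9 → no match
10 → no match
11 → no match
Total matched: 6

6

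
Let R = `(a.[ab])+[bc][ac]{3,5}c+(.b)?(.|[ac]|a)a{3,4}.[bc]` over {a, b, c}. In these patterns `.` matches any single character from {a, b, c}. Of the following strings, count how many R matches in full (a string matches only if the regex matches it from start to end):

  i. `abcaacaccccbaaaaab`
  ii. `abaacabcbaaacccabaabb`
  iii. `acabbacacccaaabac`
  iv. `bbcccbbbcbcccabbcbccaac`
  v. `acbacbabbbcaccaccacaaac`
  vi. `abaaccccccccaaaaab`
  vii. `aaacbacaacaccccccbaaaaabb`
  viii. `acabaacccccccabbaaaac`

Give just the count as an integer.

1

i → no match
ii → no match
iii → no match
iv → no match — must start with `a`
v → no match
vi → no match
vii → no match
viii → match
Total matched: 1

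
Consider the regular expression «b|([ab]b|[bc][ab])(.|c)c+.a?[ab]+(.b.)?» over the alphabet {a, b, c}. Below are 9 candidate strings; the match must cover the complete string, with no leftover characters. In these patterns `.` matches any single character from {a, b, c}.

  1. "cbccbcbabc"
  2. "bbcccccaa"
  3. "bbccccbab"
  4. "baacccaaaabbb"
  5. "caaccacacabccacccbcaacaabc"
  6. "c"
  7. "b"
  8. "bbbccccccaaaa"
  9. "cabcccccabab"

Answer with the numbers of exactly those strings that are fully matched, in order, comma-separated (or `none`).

2, 3, 4, 7, 8, 9

1 → no match
2 → match
3 → match
4 → match
5 → no match
6 → no match
7 → match
8 → match
9 → match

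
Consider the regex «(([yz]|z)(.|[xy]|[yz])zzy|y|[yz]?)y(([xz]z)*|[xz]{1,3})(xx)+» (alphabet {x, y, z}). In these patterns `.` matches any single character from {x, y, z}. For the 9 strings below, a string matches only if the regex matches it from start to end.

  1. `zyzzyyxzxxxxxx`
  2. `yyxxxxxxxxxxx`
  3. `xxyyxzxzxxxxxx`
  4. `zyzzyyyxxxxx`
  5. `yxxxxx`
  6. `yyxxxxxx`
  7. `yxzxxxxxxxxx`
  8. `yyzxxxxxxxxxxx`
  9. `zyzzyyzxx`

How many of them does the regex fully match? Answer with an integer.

1 → match
2 → match
3 → no match
4 → no match
5 → match
6 → match
7 → match
8 → match
9 → match
Total matched: 7

7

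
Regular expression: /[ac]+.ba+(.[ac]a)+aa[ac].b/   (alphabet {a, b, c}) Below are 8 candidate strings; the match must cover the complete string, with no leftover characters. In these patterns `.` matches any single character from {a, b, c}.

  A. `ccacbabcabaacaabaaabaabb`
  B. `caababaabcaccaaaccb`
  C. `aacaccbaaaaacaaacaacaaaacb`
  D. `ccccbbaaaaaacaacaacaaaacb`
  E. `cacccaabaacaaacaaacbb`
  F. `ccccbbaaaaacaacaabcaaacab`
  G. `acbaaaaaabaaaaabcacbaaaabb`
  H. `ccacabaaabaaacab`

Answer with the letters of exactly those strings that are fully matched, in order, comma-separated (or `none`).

A → no match
B → match
C → match
D → match
E → match
F → match
G → no match
H → no match

B, C, D, E, F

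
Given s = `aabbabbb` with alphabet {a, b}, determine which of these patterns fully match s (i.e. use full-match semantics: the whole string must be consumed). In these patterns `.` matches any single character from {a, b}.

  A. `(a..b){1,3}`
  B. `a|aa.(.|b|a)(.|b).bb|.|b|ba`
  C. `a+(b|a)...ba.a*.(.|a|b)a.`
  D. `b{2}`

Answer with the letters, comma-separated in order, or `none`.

A → match
B → match
C → no match
D → no match — must start with `b`

A, B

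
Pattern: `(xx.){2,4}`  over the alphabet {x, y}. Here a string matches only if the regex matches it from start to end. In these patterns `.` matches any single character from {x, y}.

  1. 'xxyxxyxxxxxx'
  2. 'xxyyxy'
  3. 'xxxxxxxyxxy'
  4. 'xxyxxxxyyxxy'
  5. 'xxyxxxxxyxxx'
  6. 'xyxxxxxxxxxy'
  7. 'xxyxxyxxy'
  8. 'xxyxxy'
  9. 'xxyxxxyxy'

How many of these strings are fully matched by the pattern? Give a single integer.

4

1 → match
2 → no match
3 → no match
4 → no match
5 → match
6 → no match — must start with 'xx'
7 → match
8 → match
9 → no match
Total matched: 4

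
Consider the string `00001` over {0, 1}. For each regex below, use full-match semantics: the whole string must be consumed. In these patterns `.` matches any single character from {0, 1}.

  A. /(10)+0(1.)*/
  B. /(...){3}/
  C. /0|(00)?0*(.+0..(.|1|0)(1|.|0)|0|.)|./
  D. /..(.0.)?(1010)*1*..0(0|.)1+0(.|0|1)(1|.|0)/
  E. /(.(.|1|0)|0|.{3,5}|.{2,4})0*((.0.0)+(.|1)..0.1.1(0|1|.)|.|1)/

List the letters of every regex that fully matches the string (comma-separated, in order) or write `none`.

C, E

A → no match — must start with `10`
B → no match
C → match
D → no match
E → match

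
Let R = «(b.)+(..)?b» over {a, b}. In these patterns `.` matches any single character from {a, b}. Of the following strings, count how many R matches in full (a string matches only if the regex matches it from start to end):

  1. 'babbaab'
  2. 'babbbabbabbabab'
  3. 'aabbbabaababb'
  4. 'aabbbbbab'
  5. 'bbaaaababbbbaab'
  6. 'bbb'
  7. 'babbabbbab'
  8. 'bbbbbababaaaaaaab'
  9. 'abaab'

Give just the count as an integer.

1 → match
2 → no match
3 → no match — must start with 'b'
4 → no match — must start with 'b'
5 → no match
6 → match
7 → no match
8 → no match
9 → no match — must start with 'b'
Total matched: 2

2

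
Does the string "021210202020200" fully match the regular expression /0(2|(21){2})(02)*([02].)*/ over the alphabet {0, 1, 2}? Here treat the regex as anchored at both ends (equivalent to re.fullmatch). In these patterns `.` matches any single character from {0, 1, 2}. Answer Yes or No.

Yes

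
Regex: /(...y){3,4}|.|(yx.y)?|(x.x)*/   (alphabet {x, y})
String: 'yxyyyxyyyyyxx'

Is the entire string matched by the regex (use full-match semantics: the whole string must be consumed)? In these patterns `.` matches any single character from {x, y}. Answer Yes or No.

No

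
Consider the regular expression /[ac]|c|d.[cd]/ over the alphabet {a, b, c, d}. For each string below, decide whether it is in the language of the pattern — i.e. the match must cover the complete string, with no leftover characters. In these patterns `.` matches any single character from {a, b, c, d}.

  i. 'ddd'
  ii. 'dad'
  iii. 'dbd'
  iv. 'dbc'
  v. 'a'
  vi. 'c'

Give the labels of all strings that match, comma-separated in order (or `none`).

i → match
ii → match
iii → match
iv → match
v → match
vi → match

i, ii, iii, iv, v, vi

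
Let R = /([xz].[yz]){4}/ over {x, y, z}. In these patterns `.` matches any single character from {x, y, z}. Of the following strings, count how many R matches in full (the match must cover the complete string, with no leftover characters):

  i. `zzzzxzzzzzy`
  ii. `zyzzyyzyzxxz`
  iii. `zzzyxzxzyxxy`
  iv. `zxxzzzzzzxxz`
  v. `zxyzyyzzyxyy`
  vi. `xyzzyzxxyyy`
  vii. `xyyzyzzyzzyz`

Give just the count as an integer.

3

i. `zzzzxzzzzzy` → no match
ii. `zyzzyyzyzxxz` → match
iii. `zzzyxzxzyxxy` → no match
iv. `zxxzzzzzzxxz` → no match
v. `zxyzyyzzyxyy` → match
vi. `xyzzyzxxyyy` → no match
vii. `xyyzyzzyzzyz` → match
Total matched: 3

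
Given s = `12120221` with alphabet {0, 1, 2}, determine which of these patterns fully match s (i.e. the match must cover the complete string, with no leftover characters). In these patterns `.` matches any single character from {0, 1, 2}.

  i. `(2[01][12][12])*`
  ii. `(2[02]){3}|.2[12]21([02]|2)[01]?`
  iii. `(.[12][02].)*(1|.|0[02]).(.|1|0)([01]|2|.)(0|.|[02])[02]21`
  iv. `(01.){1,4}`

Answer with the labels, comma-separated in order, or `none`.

iii

i → no match
ii → no match
iii → match
iv → no match — must start with `01`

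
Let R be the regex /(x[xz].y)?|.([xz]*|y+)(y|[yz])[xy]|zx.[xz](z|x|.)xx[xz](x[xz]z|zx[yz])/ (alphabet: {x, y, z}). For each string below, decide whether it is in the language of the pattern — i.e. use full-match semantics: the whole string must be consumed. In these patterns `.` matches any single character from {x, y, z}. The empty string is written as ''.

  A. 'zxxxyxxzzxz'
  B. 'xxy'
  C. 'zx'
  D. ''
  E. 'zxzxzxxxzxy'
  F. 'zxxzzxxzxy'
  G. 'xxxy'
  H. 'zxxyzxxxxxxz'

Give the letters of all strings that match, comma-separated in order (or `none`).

A → match
B → no match
C → no match
D → match
E → match
F → no match
G → match
H → no match

A, D, E, G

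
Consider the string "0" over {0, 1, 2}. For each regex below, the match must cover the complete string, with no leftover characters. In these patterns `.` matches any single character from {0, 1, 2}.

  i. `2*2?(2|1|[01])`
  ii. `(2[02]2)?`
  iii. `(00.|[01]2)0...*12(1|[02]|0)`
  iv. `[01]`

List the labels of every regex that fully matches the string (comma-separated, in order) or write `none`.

i → match
ii → no match
iii → no match
iv → match

i, iv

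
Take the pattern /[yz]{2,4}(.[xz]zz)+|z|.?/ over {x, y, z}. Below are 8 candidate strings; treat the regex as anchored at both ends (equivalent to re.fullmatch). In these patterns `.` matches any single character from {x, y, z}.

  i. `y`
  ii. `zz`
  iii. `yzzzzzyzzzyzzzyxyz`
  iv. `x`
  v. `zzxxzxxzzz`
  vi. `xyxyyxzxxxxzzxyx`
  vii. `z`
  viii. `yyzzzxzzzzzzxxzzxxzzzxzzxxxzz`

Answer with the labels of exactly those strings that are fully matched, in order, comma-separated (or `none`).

i, iv, vii

i → match
ii → no match
iii → no match
iv → match
v → no match
vi → no match
vii → match
viii → no match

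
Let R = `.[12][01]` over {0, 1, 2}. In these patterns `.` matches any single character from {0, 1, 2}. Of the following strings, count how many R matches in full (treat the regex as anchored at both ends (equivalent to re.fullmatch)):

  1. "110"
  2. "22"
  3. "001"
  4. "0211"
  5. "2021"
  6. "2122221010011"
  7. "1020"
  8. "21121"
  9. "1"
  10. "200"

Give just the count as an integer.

1

1 → match
2 → no match
3 → no match
4 → no match
5 → no match
6 → no match
7 → no match
8 → no match
9 → no match
10 → no match
Total matched: 1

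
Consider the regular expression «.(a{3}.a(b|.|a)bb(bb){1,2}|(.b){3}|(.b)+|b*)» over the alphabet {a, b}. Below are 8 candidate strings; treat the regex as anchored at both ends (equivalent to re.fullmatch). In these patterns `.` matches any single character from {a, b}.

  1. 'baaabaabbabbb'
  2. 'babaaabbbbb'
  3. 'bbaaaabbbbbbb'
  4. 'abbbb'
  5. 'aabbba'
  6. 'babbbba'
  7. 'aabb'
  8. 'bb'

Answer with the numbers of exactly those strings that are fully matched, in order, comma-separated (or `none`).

1 → no match
2. 'babaaabbbbb' → no match
3 → no match
4. 'abbbb' → match
5. 'aabbba' → no match
6. 'babbbba' → no match
7. 'aabb' → no match
8. 'bb' → match

4, 8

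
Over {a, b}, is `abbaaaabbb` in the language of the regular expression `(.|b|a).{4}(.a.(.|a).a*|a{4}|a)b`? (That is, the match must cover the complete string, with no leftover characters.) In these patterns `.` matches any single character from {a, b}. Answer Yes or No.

No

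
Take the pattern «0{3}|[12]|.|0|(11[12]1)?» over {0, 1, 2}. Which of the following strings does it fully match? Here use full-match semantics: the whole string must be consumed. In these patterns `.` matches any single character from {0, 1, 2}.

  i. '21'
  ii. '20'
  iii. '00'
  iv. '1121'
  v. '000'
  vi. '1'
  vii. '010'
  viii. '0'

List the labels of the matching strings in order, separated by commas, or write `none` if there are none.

iv, v, vi, viii

i. '21' → no match
ii. '20' → no match
iii. '00' → no match
iv. '1121' → match
v. '000' → match
vi. '1' → match
vii. '010' → no match
viii. '0' → match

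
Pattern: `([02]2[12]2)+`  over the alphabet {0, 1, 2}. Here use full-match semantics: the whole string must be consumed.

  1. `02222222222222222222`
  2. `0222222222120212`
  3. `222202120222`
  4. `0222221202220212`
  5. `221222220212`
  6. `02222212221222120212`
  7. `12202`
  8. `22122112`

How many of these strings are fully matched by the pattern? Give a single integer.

1 → match
2 → match
3 → match
4 → match
5 → match
6 → match
7 → no match
8 → no match
Total matched: 6

6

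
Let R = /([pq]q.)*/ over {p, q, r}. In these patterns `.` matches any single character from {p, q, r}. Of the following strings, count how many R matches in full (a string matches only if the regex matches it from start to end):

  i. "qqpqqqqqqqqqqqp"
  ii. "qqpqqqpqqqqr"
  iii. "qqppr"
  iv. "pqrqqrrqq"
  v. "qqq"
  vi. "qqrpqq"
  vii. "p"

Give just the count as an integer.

i → match
ii → match
iii → no match
iv → no match
v → match
vi → match
vii → no match
Total matched: 4

4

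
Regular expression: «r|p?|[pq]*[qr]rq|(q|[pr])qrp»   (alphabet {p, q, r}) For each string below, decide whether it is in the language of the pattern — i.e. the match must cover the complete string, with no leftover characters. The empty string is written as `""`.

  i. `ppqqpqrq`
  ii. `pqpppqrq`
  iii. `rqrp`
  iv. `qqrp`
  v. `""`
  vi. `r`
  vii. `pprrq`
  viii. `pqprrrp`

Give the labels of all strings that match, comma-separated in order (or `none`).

i, ii, iii, iv, v, vi, vii

i → match
ii → match
iii → match
iv → match
v → match
vi → match
vii → match
viii → no match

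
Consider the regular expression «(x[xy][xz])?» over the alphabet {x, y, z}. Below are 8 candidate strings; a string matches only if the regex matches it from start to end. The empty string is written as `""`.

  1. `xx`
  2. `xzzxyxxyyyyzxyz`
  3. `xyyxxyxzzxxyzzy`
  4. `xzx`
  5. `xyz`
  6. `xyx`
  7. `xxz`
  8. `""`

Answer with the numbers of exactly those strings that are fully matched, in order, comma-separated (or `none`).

5, 6, 7, 8

1 → no match
2 → no match
3 → no match
4 → no match
5 → match
6 → match
7 → match
8 → match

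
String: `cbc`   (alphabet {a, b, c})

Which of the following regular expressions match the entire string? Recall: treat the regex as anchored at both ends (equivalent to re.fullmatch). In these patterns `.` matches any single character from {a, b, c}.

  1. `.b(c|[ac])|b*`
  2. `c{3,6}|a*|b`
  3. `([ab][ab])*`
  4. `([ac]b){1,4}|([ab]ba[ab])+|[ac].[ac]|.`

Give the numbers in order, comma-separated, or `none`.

1, 4

1 → match
2 → no match
3 → no match
4 → match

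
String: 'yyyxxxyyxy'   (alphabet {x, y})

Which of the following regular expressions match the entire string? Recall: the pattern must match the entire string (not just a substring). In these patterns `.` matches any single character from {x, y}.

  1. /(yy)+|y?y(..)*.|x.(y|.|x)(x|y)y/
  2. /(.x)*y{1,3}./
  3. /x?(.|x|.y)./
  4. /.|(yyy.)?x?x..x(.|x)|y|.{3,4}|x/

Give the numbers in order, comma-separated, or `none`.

1 → match
2 → no match
3 → no match
4 → match

1, 4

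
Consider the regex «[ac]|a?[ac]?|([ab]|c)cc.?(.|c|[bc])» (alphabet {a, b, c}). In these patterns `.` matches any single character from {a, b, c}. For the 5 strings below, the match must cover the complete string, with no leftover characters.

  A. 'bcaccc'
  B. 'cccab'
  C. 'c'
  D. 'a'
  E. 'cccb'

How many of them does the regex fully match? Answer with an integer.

4

A → no match
B → match
C → match
D → match
E → match
Total matched: 4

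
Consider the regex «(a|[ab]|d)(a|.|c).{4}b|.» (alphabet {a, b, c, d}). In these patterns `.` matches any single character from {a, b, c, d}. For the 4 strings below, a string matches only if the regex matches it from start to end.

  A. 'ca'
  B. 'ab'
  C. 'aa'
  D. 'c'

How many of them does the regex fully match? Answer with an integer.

A → no match
B → no match
C → no match
D → match
Total matched: 1

1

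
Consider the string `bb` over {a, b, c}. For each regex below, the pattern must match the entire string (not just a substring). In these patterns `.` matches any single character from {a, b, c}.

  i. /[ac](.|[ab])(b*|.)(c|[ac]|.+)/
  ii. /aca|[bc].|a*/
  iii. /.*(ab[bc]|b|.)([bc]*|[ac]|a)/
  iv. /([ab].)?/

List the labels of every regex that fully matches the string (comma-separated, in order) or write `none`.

ii, iii, iv

i → no match
ii → match
iii → match
iv → match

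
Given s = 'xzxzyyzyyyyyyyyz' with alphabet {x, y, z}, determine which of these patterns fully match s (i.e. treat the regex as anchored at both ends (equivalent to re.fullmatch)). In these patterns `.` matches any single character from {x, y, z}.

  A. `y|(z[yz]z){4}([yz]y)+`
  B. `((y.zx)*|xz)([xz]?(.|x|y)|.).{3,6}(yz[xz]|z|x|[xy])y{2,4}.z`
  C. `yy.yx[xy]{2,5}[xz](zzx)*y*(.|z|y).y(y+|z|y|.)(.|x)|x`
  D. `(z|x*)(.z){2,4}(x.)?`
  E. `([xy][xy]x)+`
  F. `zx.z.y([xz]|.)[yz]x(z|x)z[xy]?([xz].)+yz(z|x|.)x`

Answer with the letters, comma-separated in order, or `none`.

B

A → no match — must end with 'y'
B → match
C → no match
D → no match
E → no match — must end with 'x'
F → no match — must start with 'zx'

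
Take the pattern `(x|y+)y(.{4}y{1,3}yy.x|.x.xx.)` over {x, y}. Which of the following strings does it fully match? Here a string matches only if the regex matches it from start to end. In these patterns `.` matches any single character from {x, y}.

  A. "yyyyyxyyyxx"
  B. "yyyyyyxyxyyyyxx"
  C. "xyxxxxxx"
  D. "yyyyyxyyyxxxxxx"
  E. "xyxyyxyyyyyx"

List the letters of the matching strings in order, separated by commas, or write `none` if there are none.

A, B, C, E

A. "yyyyyxyyyxx" → match
B → match
C. "xyxxxxxx" → match
D → no match
E. "xyxyyxyyyyyx" → match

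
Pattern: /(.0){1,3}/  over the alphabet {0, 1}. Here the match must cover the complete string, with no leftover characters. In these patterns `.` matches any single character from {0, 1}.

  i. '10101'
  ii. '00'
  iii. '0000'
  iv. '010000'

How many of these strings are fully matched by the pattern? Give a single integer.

i → no match — must end with '0'
ii → match
iii → match
iv → no match
Total matched: 2

2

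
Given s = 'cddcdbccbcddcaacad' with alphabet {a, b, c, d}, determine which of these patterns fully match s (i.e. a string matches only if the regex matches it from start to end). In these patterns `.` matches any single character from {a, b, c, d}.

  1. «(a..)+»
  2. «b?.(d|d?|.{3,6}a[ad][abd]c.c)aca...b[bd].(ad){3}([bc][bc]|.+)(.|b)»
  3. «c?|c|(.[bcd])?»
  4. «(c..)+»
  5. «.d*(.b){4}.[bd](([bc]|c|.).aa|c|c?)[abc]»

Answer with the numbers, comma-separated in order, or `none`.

4

1 → no match — must start with 'a'
2 → no match
3 → no match
4 → match
5 → no match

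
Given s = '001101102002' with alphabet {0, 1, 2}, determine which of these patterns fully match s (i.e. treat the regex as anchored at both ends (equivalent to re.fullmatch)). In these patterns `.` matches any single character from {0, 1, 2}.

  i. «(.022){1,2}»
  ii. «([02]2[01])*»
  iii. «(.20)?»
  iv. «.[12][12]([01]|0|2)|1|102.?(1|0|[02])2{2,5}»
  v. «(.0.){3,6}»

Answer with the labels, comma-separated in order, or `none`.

i → no match — must end with '022'
ii → no match
iii → no match
iv → no match
v → match

v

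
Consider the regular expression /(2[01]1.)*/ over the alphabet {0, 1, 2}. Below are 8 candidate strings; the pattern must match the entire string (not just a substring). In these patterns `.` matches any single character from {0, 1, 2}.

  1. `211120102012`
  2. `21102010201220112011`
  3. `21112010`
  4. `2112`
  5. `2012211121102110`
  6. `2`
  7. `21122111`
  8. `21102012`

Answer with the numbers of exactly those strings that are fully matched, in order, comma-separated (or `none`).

1, 2, 3, 4, 5, 7, 8

1 → match
2 → match
3 → match
4 → match
5 → match
6 → no match
7 → match
8 → match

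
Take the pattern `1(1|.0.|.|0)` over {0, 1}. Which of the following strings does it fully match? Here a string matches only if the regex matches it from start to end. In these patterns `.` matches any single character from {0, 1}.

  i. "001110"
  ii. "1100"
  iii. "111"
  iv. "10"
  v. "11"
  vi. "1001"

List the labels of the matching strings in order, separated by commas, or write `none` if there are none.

ii, iv, v, vi

i → no match — must start with "1"
ii → match
iii → no match
iv → match
v → match
vi → match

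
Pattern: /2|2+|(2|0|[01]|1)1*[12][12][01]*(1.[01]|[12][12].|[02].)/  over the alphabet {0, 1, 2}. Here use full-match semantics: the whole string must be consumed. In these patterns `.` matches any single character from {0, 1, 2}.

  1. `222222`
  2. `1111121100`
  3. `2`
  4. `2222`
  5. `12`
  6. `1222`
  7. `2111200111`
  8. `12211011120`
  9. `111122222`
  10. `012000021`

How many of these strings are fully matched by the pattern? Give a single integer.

1. `222222` → match
2. `1111121100` → match
3. `2` → match
4. `2222` → match
5. `12` → no match
6. `1222` → no match
7. `2111200111` → match
8. `12211011120` → match
9. `111122222` → match
10. `012000021` → match
Total matched: 8

8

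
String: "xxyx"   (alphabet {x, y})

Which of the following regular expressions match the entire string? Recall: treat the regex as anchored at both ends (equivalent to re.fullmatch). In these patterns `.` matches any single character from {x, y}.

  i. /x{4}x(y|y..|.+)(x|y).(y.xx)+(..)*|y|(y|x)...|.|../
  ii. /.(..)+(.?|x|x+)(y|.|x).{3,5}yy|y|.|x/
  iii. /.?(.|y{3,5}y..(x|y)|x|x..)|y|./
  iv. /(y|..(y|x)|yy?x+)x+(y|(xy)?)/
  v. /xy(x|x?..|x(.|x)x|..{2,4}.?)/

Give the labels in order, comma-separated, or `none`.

i → match
ii → no match
iii → match
iv → match
v → no match — must start with "xy"

i, iii, iv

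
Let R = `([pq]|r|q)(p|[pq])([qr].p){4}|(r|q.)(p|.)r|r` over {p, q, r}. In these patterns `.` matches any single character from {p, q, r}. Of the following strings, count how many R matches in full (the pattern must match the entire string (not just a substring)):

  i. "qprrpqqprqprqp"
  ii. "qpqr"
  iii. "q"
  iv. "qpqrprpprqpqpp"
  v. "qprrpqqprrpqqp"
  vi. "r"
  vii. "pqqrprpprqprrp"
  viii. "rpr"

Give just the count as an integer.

i → match
ii → match
iii → no match
iv → match
v → match
vi → match
vii → match
viii → match
Total matched: 7

7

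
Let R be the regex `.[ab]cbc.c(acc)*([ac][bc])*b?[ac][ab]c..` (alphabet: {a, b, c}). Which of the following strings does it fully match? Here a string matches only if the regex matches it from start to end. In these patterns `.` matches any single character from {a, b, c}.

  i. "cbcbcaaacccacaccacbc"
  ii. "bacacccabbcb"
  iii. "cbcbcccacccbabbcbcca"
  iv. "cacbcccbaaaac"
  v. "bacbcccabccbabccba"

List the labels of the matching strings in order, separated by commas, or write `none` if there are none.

i → no match
ii → no match
iii → match
iv → no match
v → no match

iii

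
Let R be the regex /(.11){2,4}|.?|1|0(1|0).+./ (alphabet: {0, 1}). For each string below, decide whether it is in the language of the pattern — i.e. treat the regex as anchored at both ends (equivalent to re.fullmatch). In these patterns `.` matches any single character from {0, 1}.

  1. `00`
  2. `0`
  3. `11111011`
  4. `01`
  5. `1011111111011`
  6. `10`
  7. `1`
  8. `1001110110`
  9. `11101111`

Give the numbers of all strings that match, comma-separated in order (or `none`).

2, 7

1 → no match
2 → match
3 → no match
4 → no match
5 → no match
6 → no match
7 → match
8 → no match
9 → no match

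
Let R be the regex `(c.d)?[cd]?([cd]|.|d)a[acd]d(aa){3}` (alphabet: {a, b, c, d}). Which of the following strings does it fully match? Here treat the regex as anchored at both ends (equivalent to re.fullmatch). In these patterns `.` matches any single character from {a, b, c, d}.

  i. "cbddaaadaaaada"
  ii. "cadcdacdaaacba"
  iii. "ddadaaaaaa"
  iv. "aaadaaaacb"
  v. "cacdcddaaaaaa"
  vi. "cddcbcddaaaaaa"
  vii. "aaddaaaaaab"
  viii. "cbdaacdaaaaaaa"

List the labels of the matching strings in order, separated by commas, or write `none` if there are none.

none

i → no match — must end with "aa"
ii → no match — must end with "aa"
iii → no match
iv → no match — must end with "aa"
v → no match
vi → no match
vii → no match — must end with "aa"
viii → no match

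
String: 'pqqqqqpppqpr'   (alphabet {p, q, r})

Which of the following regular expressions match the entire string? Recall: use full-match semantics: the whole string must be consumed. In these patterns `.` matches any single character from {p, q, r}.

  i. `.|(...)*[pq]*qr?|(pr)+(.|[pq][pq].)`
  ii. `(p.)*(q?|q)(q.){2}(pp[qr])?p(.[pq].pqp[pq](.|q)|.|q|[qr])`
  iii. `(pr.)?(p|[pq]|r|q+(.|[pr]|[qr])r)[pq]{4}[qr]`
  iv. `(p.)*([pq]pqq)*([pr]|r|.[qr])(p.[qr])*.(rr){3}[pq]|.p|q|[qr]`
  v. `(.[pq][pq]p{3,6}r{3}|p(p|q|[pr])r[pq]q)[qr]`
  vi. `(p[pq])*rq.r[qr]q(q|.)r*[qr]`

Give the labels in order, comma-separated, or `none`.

i → no match
ii → match
iii → no match
iv → no match
v → no match
vi → no match

ii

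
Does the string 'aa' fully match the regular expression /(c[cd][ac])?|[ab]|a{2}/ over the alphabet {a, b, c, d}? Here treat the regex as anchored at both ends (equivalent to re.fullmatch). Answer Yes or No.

Yes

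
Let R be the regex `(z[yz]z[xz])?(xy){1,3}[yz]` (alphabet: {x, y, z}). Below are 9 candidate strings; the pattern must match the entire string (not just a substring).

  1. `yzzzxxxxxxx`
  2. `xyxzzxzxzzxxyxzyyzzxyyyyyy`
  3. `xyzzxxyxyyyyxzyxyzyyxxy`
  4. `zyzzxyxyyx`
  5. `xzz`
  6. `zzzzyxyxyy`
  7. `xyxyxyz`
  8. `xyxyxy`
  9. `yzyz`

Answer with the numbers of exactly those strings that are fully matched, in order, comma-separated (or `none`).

1 → no match
2 → no match
3 → no match
4 → no match
5 → no match
6 → no match
7 → match
8 → no match
9 → no match

7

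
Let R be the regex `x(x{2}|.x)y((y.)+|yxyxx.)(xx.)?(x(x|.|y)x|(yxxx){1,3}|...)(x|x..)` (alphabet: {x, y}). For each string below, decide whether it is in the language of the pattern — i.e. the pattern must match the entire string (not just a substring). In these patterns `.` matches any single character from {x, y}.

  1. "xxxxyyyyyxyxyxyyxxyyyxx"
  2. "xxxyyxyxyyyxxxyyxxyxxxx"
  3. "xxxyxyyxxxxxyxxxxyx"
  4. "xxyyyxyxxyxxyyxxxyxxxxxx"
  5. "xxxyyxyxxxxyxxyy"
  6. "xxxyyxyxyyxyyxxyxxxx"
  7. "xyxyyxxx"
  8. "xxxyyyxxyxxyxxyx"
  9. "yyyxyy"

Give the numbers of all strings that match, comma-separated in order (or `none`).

5

1 → no match
2 → no match
3 → no match
4 → no match
5 → match
6 → no match
7 → no match
8 → no match
9 → no match — must start with "x"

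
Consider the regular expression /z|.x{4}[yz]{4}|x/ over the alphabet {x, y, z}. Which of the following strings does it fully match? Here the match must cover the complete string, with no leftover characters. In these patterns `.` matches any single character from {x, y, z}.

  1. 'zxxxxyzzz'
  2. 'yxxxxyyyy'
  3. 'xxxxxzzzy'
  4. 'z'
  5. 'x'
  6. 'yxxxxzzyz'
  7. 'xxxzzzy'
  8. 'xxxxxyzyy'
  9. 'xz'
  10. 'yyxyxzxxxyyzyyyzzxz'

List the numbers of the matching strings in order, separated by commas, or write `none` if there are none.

1, 2, 3, 4, 5, 6, 8

1 → match
2 → match
3 → match
4 → match
5 → match
6 → match
7 → no match
8 → match
9 → no match
10 → no match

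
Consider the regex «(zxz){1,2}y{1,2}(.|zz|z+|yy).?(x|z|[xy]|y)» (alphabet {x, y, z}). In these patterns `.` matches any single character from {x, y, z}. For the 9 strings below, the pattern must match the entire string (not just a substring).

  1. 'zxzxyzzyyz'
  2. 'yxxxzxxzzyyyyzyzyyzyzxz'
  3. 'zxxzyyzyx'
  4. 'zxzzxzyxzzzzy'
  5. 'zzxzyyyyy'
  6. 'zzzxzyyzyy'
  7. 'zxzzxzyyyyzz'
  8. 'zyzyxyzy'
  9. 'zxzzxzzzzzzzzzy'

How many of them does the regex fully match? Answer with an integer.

1

1 → no match
2 → no match — must start with 'zxz'
3 → no match — must start with 'zxz'
4 → no match
5 → no match — must start with 'zxz'
6 → no match — must start with 'zxz'
7 → match
8 → no match — must start with 'zxz'
9 → no match
Total matched: 1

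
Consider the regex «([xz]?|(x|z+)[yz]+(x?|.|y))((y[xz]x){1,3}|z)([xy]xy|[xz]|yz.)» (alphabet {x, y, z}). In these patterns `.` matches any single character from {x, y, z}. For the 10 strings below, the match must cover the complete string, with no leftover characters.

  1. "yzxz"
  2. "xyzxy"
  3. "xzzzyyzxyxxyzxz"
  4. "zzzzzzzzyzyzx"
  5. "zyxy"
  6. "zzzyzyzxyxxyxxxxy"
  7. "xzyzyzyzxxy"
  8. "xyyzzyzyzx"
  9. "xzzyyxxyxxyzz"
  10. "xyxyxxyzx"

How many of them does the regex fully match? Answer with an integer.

1 → match
2 → no match
3 → match
4 → match
5 → match
6 → match
7 → match
8 → match
9 → match
10 → match
Total matched: 9

9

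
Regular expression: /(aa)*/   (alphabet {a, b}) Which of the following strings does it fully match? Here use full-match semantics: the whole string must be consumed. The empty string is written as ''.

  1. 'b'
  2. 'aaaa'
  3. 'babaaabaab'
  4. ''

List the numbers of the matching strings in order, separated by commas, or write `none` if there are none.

1. 'b' → no match
2. 'aaaa' → match
3. 'babaaabaab' → no match
4. '' → match

2, 4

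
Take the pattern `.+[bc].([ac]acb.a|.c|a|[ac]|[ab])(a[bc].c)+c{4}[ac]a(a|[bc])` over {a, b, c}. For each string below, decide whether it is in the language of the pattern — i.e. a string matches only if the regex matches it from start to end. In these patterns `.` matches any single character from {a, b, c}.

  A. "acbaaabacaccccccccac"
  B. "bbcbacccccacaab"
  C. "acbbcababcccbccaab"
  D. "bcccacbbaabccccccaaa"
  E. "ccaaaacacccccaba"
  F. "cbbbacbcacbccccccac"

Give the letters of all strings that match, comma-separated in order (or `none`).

A → match
B → no match
C → no match
D → match
E → no match
F → match

A, D, F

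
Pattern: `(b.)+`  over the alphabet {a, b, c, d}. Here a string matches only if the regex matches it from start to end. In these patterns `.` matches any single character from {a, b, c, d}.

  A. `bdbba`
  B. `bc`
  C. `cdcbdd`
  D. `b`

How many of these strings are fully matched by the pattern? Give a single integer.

A → no match
B → match
C → no match — must start with `b`
D → no match
Total matched: 1

1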